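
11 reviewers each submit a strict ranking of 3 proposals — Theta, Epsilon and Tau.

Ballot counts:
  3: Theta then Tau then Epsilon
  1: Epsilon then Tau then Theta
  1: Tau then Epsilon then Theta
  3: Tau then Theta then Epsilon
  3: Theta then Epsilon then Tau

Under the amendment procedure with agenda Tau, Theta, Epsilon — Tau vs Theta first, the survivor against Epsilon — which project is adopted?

Round 1: Tau vs Theta — 5–6, Theta advances.
Round 2: Theta vs Epsilon — 9–2, Theta advances.
The agenda winner is Theta.

Theta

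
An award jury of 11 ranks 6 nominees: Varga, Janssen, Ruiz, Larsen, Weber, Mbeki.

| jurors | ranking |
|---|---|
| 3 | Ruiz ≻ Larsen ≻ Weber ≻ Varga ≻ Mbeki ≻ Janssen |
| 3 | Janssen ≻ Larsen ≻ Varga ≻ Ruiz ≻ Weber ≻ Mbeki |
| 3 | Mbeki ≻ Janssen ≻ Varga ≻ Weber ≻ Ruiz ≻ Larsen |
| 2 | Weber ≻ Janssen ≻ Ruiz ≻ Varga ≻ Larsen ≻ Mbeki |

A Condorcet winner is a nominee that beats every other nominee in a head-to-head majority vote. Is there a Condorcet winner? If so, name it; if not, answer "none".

Head-to-head results (11 jurors):
Varga–Janssen: Janssen 8–3.
Varga–Ruiz: Varga 6–5.
Varga vs Larsen: Larsen, 6–5.
Varga–Weber: Varga 6–5.
Varga vs Mbeki: Varga wins 8–3.
Janssen vs Ruiz: Janssen, 8–3.
Janssen vs Larsen: Janssen, 8–3.
Janssen vs Weber: Janssen wins 6–5.
Janssen vs Mbeki: Mbeki wins 6–5.
Ruiz vs Larsen: Ruiz wins 8–3.
Ruiz–Weber: Ruiz 6–5.
Ruiz–Mbeki: Ruiz 8–3.
Larsen vs Weber: Larsen, 6–5.
Larsen–Mbeki: Larsen 8–3.
Weber–Mbeki: Weber 8–3.
No nominee is unbeaten: Varga loses to Janssen; Janssen loses to Mbeki; Ruiz loses to Varga; Larsen loses to Janssen; Weber loses to Varga; Mbeki loses to Varga. In particular Varga beats Ruiz beats Larsen beats Varga is a majority cycle — no Condorcet winner exists.

none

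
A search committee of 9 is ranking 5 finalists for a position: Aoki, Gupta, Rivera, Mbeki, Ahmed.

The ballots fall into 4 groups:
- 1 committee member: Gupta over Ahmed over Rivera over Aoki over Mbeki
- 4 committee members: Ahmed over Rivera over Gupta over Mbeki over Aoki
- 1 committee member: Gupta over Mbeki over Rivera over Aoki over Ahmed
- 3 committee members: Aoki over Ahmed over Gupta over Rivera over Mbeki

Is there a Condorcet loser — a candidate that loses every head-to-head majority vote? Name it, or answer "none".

Pairwise majorities:
Aoki vs Gupta: 3 to 6, Gupta.
Aoki vs Rivera: Rivera wins 6–3.
Aoki vs Mbeki: Mbeki, 5–4.
Aoki vs Ahmed: Aoki is ranked higher on 1+3 = 4 ballots, Ahmed on 5. Ahmed wins 5–4.
Gupta–Rivera: Gupta 5–4.
Gupta vs Mbeki: Gupta wins 9–0.
Gupta vs Ahmed: Ahmed, 7–2.
Rivera vs Mbeki: Rivera preferred on 1+4+3 = 8 ballots; Rivera wins 8–1.
Rivera–Ahmed: Ahmed 8–1.
Mbeki vs Ahmed: Ahmed, 8–1.
Only Aoki has no wins; Aoki is the Condorcet loser.

Aoki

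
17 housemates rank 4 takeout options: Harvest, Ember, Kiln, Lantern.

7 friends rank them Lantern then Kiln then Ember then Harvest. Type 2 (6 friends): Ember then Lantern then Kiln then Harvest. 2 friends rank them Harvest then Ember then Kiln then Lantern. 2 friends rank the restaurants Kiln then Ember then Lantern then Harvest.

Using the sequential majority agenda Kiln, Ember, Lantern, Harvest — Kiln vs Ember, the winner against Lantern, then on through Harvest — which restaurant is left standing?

Lantern

Round 1: Kiln vs Ember — 9–8, Kiln advances.
Round 2: Kiln vs Lantern — 4–13, Lantern advances.
Round 3: Lantern vs Harvest — 15–2, Lantern advances.
Lantern survives the agenda.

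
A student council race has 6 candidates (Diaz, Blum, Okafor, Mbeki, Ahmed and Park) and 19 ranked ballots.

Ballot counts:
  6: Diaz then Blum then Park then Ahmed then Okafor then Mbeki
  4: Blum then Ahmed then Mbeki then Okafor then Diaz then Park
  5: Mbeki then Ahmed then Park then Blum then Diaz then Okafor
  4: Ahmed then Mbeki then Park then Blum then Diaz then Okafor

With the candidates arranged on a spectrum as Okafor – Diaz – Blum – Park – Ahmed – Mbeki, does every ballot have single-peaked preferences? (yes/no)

no

Axis positions: Okafor=1, Diaz=2, Blum=3, Park=4, Ahmed=5, Mbeki=6.
Ballot type 1 (peak Diaz at position 2): ranking walks positions 2-3-4-5-1-6, expanding outward from the peak — single-peaked.
Ballot type 2: ranking walks positions 3-5-6-1-2-4; Ahmed is ranked above Park even though Park lies between Ahmed and the peak Blum on the axis — preferences dip and rise again. Not single-peaked.
Ballot type 3 (peak Mbeki at position 6): ranking walks positions 6-5-4-3-2-1, expanding outward from the peak — single-peaked.
Ballot type 4 (peak Ahmed at position 5): ranking walks positions 5-6-4-3-2-1, expanding outward from the peak — single-peaked.
Ballot type 2 violates single-peakedness, so the profile is not single-peaked on this axis.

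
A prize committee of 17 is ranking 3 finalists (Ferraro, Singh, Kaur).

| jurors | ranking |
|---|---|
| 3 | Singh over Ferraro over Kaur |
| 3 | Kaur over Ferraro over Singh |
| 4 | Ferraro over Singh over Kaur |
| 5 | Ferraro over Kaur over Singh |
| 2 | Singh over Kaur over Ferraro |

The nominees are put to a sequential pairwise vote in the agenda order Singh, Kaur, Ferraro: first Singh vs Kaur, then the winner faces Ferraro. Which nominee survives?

Ferraro

Round 1: Singh vs Kaur — 9–8, Singh advances.
Round 2: Singh vs Ferraro — 5–12, Ferraro advances.
Ferraro survives the agenda.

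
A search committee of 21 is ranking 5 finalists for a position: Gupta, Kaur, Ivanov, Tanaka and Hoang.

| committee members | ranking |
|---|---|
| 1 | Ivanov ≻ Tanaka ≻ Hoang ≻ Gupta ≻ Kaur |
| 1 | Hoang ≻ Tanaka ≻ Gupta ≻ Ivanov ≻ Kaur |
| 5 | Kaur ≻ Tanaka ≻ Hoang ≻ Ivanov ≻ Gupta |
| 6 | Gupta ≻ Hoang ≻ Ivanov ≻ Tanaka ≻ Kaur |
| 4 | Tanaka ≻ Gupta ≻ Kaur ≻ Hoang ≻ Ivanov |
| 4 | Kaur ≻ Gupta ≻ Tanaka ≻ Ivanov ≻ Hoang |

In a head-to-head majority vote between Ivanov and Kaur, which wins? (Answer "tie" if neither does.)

Kaur

Ballots ranking Ivanov above Kaur: 1 + 1 + 6 = 8.
Ballots ranking Kaur above Ivanov: 21 − 8 = 13.
Kaur wins the head-to-head 13–8.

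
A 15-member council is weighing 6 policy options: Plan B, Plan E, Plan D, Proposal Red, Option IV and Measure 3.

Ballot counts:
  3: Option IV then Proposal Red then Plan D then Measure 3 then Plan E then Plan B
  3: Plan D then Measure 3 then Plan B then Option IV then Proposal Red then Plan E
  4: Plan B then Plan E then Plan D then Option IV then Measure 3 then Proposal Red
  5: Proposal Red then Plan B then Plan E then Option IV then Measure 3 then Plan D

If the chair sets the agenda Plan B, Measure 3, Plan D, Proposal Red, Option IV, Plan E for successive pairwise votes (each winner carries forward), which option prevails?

Plan E

Round 1: Plan B vs Measure 3 — 9–6, Plan B advances.
Round 2: Plan B vs Plan D — 9–6, Plan B advances.
Round 3: Plan B vs Proposal Red — 7–8, Proposal Red advances.
Round 4: Proposal Red vs Option IV — 5–10, Option IV advances.
Round 5: Option IV vs Plan E — 6–9, Plan E advances.
The agenda winner is Plan E.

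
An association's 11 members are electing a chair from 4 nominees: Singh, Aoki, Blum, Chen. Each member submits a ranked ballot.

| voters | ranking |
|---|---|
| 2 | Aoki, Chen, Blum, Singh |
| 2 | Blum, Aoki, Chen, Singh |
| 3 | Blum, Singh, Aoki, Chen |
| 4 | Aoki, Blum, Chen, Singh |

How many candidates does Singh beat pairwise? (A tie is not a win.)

0

Singh against each rival (11 voters):
Singh–Aoki: Aoki 8–3.
Singh vs Blum: 0 to 11, Blum.
Singh–Chen: Chen 8–3.
Singh beats no one; loses to Aoki, Blum, Chen — 0 pairwise wins.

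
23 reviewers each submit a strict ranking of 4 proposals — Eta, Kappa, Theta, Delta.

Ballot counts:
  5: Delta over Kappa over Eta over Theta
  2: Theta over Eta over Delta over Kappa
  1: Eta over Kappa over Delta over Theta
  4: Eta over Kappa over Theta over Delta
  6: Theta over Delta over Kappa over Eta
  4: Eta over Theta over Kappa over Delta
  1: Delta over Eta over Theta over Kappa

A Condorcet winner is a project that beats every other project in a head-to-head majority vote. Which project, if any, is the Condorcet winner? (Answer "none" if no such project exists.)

none

Pairwise majorities:
Eta vs Kappa: Eta, 12–11.
Eta vs Theta: 15 to 8, Eta.
Eta vs Delta: Eta preferred on 2+1+4+4 = 11 ballots; Delta wins 12–11.
Kappa vs Theta: Theta wins 13–10.
Kappa vs Delta: Kappa preferred on 1+4+4 = 9 ballots; Delta wins 14–9.
Theta–Delta: Theta 16–7.
Each project drops at least one matchup (Eta loses to Delta; Kappa loses to Eta; Theta loses to Eta; Delta loses to Theta); the cycle Eta → Theta → Delta → Eta rules out a Condorcet winner.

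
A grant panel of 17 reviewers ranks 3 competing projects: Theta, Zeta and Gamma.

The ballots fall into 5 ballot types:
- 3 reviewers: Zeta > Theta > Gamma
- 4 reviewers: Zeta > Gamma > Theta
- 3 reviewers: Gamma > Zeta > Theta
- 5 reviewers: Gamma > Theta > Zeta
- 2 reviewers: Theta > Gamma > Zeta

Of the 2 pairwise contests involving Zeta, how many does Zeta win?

1

Zeta against each rival (17 reviewers):
Zeta vs Theta: Zeta wins 10–7.
Zeta vs Gamma: 7 to 10, Gamma.
Zeta beats Theta; loses to Gamma — 1 pairwise win.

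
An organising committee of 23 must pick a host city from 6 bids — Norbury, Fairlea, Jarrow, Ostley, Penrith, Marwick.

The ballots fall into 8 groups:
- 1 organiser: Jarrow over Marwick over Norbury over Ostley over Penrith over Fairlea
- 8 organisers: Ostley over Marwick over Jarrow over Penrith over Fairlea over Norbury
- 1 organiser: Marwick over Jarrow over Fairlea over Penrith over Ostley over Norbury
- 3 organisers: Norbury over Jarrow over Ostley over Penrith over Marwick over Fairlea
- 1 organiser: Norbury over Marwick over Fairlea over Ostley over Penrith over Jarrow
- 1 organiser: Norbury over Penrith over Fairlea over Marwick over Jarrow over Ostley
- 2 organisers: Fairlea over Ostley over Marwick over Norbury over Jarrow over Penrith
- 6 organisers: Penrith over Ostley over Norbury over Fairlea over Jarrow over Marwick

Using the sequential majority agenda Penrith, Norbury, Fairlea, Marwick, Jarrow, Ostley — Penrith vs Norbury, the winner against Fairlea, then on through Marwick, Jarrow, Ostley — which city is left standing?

Round 1: Penrith vs Norbury — 15–8, Penrith advances.
Round 2: Penrith vs Fairlea — 19–4, Penrith advances.
Round 3: Penrith vs Marwick — 10–13, Marwick advances.
Round 4: Marwick vs Jarrow — 13–10, Marwick advances.
Round 5: Marwick vs Ostley — 4–19, Ostley advances.
The agenda winner is Ostley.

Ostley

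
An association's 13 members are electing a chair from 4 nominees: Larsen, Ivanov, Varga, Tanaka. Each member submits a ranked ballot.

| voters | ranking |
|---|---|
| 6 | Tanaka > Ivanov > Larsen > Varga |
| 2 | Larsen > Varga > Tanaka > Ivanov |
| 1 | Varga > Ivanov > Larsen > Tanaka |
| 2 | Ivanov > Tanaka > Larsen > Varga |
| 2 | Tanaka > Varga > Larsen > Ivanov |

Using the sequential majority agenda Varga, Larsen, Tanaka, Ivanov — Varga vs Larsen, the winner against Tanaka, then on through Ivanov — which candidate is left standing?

Round 1: Varga vs Larsen — 3–10, Larsen advances.
Round 2: Larsen vs Tanaka — 3–10, Tanaka advances.
Round 3: Tanaka vs Ivanov — 10–3, Tanaka advances.
Tanaka survives the agenda.

Tanaka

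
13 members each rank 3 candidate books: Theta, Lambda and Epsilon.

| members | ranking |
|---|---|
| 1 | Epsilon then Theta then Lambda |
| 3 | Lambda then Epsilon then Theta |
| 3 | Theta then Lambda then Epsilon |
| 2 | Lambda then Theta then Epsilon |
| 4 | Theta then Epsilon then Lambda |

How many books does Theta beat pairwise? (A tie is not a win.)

2

Theta against each rival (13 members):
Theta vs Lambda: 1+3+4 = 8 for Theta, 5 for Lambda — Theta by 8–5.
Theta vs Epsilon: 9 to 4, Theta.
Theta beats Lambda, Epsilon — 2 pairwise wins.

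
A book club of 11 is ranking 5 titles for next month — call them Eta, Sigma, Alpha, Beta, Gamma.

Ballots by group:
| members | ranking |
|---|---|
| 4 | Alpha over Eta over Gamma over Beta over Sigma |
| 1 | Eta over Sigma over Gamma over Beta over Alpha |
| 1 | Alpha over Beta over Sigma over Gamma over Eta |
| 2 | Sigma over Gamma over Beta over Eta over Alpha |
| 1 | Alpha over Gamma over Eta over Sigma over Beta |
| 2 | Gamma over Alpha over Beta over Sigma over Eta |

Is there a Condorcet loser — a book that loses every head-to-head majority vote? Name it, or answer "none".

Sigma

Head-to-head results (11 members):
Eta vs Sigma: Eta, 6–5.
Eta vs Alpha: 3 to 8, Alpha.
Eta vs Beta: Eta preferred on 4+1+1 = 6 ballots; Eta wins 6–5.
Eta vs Gamma: Eta is ranked higher on 4+1 = 5 ballots, Gamma on 6. Gamma wins 6–5.
Sigma vs Alpha: Sigma is ranked higher on 1+2 = 3 ballots, Alpha on 8. Alpha wins 8–3.
Sigma vs Beta: Beta, 7–4.
Sigma–Gamma: Gamma 7–4.
Alpha vs Beta: Alpha preferred on 4+1+1+2 = 8 ballots; Alpha wins 8–3.
Alpha vs Gamma: Alpha, 6–5.
Beta vs Gamma: Beta is ranked higher on 1 ballot, Gamma on 10. Gamma wins 10–1.
Only Sigma has no wins; Sigma is the Condorcet loser.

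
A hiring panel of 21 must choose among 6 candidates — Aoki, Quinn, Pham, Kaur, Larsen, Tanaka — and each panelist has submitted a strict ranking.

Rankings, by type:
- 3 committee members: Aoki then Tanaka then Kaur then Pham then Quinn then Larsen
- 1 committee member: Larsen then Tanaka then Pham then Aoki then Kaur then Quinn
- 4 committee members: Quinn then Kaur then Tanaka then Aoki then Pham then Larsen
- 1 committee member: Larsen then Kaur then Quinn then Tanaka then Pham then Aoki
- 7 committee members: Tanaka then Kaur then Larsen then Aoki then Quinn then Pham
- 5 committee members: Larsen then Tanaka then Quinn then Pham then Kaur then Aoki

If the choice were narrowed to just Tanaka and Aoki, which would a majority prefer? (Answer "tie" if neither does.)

Tanaka

Ballots ranking Tanaka above Aoki: 1 + 4 + 1 + 7 + 5 = 18.
Ballots ranking Aoki above Tanaka: 21 − 18 = 3.
Tanaka wins the head-to-head 18–3.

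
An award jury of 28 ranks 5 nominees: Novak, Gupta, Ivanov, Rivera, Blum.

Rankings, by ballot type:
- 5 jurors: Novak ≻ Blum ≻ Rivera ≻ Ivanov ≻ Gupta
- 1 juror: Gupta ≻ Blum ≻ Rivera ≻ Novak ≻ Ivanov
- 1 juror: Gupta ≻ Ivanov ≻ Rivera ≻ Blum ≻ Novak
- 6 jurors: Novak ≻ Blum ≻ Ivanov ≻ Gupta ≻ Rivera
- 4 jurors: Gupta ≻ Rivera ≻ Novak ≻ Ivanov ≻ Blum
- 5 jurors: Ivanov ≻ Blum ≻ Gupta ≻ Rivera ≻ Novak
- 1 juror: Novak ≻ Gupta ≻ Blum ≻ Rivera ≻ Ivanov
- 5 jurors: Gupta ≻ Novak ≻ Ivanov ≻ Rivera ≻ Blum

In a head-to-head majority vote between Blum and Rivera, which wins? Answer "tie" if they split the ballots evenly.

Ballots ranking Blum above Rivera: 5 + 1 + 6 + 5 + 1 = 18.
Ballots ranking Rivera above Blum: 28 − 18 = 10.
Blum wins the head-to-head 18–10.

Blum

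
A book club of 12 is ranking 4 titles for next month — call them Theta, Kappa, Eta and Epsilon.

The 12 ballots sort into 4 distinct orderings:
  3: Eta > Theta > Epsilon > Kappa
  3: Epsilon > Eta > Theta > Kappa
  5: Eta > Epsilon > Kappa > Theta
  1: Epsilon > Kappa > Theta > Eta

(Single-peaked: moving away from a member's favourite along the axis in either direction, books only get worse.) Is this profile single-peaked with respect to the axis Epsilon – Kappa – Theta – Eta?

Axis positions: Epsilon=1, Kappa=2, Theta=3, Eta=4.
Type 1: ranking walks positions 4-3-1-2; Epsilon is ranked above Kappa even though Kappa lies between Epsilon and the peak Eta on the axis — preferences dip and rise again. Not single-peaked.
Type 2: ranking walks positions 1-4-3-2; Eta is ranked above Kappa even though Kappa lies between Eta and the peak Epsilon on the axis — preferences dip and rise again. Not single-peaked.
Type 3: ranking walks positions 4-1-2-3; Epsilon is ranked above Theta even though Theta lies between Epsilon and the peak Eta on the axis — preferences dip and rise again. Not single-peaked.
Type 4 (peak Epsilon at position 1): ranking walks positions 1-2-3-4, expanding outward from the peak — single-peaked.
Type 1 violates single-peakedness, so the profile is not single-peaked on this axis.

no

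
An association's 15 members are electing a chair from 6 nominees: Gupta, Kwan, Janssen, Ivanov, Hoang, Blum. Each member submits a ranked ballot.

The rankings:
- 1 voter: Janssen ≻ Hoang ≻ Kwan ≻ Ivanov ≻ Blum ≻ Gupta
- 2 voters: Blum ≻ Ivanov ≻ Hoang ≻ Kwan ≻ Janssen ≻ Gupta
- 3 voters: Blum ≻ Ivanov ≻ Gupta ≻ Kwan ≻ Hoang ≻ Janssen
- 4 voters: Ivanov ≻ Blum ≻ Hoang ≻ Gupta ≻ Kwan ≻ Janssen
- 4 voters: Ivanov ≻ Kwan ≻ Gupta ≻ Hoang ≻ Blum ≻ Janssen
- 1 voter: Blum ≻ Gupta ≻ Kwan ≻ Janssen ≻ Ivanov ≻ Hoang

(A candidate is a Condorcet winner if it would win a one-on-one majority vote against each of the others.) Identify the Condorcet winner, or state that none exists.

Ivanov

Pairwise majorities:
Gupta vs Kwan: 8 to 7, Gupta.
Gupta vs Janssen: 12 to 3, Gupta.
Gupta vs Ivanov: Gupta preferred on 1 ballot; Ivanov wins 14–1.
Gupta vs Hoang: 3+4+1 = 8 for Gupta, 7 for Hoang — Gupta by 8–7.
Gupta vs Blum: Gupta preferred on 4 ballots; Blum wins 11–4.
Kwan vs Janssen: 2+3+4+4+1 = 14 for Kwan, 1 for Janssen — Kwan by 14–1.
Kwan vs Ivanov: 1+1 = 2 for Kwan, 13 for Ivanov — Ivanov by 13–2.
Kwan vs Hoang: 3+4+1 = 8 for Kwan, 7 for Hoang — Kwan by 8–7.
Kwan vs Blum: Kwan is ranked higher on 1+4 = 5 ballots, Blum on 10. Blum wins 10–5.
Janssen vs Ivanov: Janssen preferred on 1+1 = 2 ballots; Ivanov wins 13–2.
Janssen vs Hoang: Janssen preferred on 1+1 = 2 ballots; Hoang wins 13–2.
Janssen vs Blum: Janssen is ranked higher on 1 ballot, Blum on 14. Blum wins 14–1.
Ivanov vs Hoang: 14 to 1, Ivanov.
Ivanov vs Blum: 1+4+4 = 9 for Ivanov, 6 for Blum — Ivanov by 9–6.
Hoang vs Blum: 5 to 10, Blum.
Ivanov wins every pairwise contest, so Ivanov is the Condorcet winner.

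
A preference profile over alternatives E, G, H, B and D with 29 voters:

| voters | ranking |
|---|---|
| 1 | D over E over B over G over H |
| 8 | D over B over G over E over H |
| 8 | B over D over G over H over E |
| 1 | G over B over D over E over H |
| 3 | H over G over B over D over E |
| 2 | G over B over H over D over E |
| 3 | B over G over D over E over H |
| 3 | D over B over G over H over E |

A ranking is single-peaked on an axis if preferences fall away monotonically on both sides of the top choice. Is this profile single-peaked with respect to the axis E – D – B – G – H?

yes

Axis positions: E=1, D=2, B=3, G=4, H=5.
Type 1 (peak D at position 2): ranking walks positions 2-1-3-4-5, expanding outward from the peak — single-peaked.
Type 2 (peak D at position 2): ranking walks positions 2-3-4-1-5, expanding outward from the peak — single-peaked.
Type 3 (peak B at position 3): ranking walks positions 3-2-4-5-1, expanding outward from the peak — single-peaked.
Type 4 (peak G at position 4): ranking walks positions 4-3-2-1-5, expanding outward from the peak — single-peaked.
Type 5 (peak H at position 5): ranking walks positions 5-4-3-2-1, expanding outward from the peak — single-peaked.
Type 6 (peak G at position 4): ranking walks positions 4-3-5-2-1, expanding outward from the peak — single-peaked.
Type 7 (peak B at position 3): ranking walks positions 3-4-2-1-5, expanding outward from the peak — single-peaked.
Type 8 (peak D at position 2): ranking walks positions 2-3-4-5-1, expanding outward from the peak — single-peaked.
Every ranking is single-peaked on this axis.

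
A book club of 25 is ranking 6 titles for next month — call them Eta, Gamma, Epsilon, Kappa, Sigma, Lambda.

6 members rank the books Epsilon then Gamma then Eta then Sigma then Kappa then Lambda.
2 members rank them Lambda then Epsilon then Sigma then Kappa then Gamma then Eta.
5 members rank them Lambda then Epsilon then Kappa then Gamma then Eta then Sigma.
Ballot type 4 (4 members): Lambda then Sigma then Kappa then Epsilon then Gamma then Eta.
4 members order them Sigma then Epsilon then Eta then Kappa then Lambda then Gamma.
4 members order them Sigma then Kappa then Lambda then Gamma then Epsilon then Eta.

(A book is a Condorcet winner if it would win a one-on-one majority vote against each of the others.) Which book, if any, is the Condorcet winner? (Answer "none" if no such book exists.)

Head-to-head results (25 members):
Eta vs Gamma: Gamma, 21–4.
Eta vs Epsilon: Epsilon, 25–0.
Eta vs Kappa: Kappa wins 15–10.
Eta vs Sigma: Sigma wins 14–11.
Eta vs Lambda: Lambda wins 15–10.
Gamma vs Epsilon: Epsilon, 21–4.
Gamma–Kappa: Kappa 19–6.
Gamma vs Sigma: Sigma wins 14–11.
Gamma–Lambda: Lambda 19–6.
Epsilon–Kappa: Epsilon 17–8.
Epsilon–Sigma: Epsilon 13–12.
Epsilon vs Lambda: Lambda, 15–10.
Kappa vs Sigma: Sigma wins 20–5.
Kappa–Lambda: Kappa 14–11.
Sigma vs Lambda: Sigma, 14–11.
Each book drops at least one matchup (Eta loses to Gamma; Gamma loses to Epsilon; Epsilon loses to Lambda; Kappa loses to Epsilon; Sigma loses to Epsilon; Lambda loses to Kappa); the cycle Epsilon → Kappa → Lambda → Epsilon rules out a Condorcet winner.

none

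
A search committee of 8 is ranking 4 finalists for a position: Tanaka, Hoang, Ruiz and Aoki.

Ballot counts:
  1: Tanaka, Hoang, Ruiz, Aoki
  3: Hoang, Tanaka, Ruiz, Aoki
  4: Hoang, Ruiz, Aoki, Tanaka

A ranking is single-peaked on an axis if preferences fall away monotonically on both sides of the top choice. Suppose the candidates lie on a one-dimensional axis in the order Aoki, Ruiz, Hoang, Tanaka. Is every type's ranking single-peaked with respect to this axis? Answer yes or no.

Axis positions: Aoki=1, Ruiz=2, Hoang=3, Tanaka=4.
Type 1 (peak Tanaka at position 4): ranking walks positions 4-3-2-1, expanding outward from the peak — single-peaked.
Type 2 (peak Hoang at position 3): ranking walks positions 3-4-2-1, expanding outward from the peak — single-peaked.
Type 3 (peak Hoang at position 3): ranking walks positions 3-2-1-4, expanding outward from the peak — single-peaked.
Every ranking is single-peaked on this axis.

yes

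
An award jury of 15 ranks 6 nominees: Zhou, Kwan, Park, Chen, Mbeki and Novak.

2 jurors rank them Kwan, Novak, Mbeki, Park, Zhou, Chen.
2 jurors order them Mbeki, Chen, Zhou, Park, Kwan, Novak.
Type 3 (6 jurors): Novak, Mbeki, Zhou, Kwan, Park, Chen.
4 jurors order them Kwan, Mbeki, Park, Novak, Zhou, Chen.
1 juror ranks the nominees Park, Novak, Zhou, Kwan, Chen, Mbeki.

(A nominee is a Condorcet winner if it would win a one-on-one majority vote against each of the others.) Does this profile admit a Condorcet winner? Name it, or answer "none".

Check each pair by majority over 15 ballots:
Zhou vs Kwan: Zhou, 9–6.
Zhou vs Park: Zhou, 8–7.
Zhou vs Chen: Zhou, 13–2.
Zhou vs Mbeki: Mbeki, 14–1.
Zhou vs Novak: Novak wins 13–2.
Kwan–Park: Kwan 12–3.
Kwan vs Chen: Kwan wins 13–2.
Kwan vs Mbeki: Mbeki, 8–7.
Kwan vs Novak: 8 to 7, Kwan.
Park vs Chen: Park is ranked higher on 2+6+4+1 = 13 ballots, Chen on 2. Park wins 13–2.
Park–Mbeki: Mbeki 14–1.
Park vs Novak: 7 to 8, Novak.
Chen vs Mbeki: Mbeki wins 14–1.
Chen–Novak: Novak 13–2.
Mbeki vs Novak: 6 to 9, Novak.
No nominee is unbeaten: Zhou loses to Mbeki; Kwan loses to Zhou; Park loses to Zhou; Chen loses to Zhou; Mbeki loses to Novak; Novak loses to Kwan. In particular Zhou beats Kwan beats Novak beats Zhou is a majority cycle — no Condorcet winner exists.

none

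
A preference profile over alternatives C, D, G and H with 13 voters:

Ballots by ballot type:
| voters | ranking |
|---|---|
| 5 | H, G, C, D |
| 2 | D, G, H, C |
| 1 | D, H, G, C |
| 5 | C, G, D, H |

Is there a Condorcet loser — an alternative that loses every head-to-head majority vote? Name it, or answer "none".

Pairwise majorities:
C vs D: 10 to 3, C.
C–G: G 8–5.
C–H: H 8–5.
D vs G: D is ranked higher on 2+1 = 3 ballots, G on 10. G wins 10–3.
D vs H: D, 8–5.
G vs H: G is ranked higher on 2+5 = 7 ballots, H on 6. G wins 7–6.
No alternative is winless: C beats D; D beats H; G beats C; H beats C. There is no Condorcet loser.

none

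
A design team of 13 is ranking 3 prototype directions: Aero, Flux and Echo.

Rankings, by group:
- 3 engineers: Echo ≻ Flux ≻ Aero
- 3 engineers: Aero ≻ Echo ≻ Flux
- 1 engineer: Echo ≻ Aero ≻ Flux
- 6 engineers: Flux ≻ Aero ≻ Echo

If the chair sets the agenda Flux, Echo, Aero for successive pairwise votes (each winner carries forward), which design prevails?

Round 1: Flux vs Echo — 6–7, Echo advances.
Round 2: Echo vs Aero — 4–9, Aero advances.
Aero survives the agenda.

Aero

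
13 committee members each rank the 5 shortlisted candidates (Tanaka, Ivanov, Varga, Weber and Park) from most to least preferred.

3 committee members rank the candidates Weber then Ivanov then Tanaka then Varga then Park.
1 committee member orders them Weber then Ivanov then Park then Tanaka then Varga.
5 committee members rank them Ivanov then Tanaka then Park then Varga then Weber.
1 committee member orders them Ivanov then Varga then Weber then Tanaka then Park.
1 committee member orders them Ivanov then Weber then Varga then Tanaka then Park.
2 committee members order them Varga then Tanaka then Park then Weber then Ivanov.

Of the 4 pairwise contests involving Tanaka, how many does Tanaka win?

Tanaka against each rival (13 committee members):
Tanaka vs Ivanov: 2 to 11, Ivanov.
Tanaka vs Varga: 9 to 4, Tanaka.
Tanaka vs Weber: Tanaka wins 7–6.
Tanaka–Park: Tanaka 12–1.
Tanaka beats Varga, Weber, Park; loses to Ivanov — 3 pairwise wins.

3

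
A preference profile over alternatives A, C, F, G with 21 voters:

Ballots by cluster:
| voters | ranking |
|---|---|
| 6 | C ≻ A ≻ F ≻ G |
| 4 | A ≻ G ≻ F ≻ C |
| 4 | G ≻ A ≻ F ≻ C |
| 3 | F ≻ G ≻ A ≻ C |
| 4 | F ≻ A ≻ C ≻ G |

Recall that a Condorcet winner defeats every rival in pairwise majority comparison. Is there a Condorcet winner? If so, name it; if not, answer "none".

A

Head-to-head results (21 voters):
A vs C: A wins 15–6.
A vs F: A wins 14–7.
A vs G: A wins 14–7.
C vs F: F wins 15–6.
C–G: G 11–10.
F vs G: F wins 13–8.
Only A has no losses; A is the Condorcet winner.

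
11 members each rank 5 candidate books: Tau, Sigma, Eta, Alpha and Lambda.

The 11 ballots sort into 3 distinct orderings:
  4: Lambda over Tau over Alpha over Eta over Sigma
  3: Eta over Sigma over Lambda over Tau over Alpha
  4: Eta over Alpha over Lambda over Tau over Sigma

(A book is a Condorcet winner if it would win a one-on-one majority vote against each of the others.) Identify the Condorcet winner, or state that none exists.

Eta

Pairwise majorities:
Tau vs Sigma: Tau, 8–3.
Tau vs Eta: Eta, 7–4.
Tau vs Alpha: Tau is ranked higher on 4+3 = 7 ballots, Alpha on 4. Tau wins 7–4.
Tau vs Lambda: Tau is ranked higher on 0 ballots, Lambda on 11. Lambda wins 11–0.
Sigma vs Eta: Sigma preferred on 0 ballots; Eta wins 11–0.
Sigma vs Alpha: Alpha, 8–3.
Sigma vs Lambda: Lambda, 8–3.
Eta–Alpha: Eta 7–4.
Eta vs Lambda: Eta wins 7–4.
Alpha vs Lambda: Alpha is ranked higher on 4 ballots, Lambda on 7. Lambda wins 7–4.
Only Eta has no losses; Eta is the Condorcet winner.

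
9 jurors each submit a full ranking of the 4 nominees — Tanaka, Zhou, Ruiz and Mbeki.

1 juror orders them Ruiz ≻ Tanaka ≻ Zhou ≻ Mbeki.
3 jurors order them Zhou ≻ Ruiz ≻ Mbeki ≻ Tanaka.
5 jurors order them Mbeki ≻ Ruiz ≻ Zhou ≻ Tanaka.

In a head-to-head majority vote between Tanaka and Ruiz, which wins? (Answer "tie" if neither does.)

No ballot ranks Tanaka above Ruiz: 0.
Ballots ranking Ruiz above Tanaka: 9 − 0 = 9.
Ruiz wins the head-to-head 9–0.

Ruiz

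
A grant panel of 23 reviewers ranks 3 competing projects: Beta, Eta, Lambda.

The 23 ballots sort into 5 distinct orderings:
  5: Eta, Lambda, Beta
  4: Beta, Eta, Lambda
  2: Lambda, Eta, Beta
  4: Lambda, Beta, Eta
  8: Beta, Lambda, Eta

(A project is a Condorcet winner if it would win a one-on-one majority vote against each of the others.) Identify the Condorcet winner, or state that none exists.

Beta

Head-to-head results (23 reviewers):
Beta vs Eta: Beta preferred on 4+4+8 = 16 ballots; Beta wins 16–7.
Beta vs Lambda: Beta preferred on 4+8 = 12 ballots; Beta wins 12–11.
Eta vs Lambda: Lambda, 14–9.
Beta defeats every rival head-to-head and is the Condorcet winner.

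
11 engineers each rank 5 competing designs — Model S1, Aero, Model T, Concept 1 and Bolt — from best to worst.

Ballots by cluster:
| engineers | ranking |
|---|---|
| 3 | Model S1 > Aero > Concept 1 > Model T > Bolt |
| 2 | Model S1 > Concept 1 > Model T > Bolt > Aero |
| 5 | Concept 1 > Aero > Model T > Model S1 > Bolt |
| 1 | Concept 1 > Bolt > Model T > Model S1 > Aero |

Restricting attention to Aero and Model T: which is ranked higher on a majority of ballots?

Ballots ranking Aero above Model T: 3 + 5 = 8.
Ballots ranking Model T above Aero: 11 − 8 = 3.
Aero wins the head-to-head 8–3.

Aero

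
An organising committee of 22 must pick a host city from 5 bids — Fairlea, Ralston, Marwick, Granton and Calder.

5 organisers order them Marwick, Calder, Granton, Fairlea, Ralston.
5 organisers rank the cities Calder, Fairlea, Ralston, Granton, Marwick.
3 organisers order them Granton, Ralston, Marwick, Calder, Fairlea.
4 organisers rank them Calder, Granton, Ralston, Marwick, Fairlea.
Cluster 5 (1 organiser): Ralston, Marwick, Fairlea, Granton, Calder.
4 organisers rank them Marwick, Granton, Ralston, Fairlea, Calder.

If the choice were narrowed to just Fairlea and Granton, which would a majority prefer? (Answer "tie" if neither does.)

Ballots ranking Fairlea above Granton: 5 + 1 = 6.
Ballots ranking Granton above Fairlea: 22 − 6 = 16.
Granton wins the head-to-head 16–6.

Granton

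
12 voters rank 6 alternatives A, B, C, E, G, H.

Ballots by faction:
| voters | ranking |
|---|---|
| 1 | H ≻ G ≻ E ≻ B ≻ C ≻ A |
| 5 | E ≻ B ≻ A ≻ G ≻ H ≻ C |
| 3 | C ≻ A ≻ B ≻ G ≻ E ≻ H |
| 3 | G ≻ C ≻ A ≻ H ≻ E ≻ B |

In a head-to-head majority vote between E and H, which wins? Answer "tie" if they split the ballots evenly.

E

Ballots ranking E above H: 5 + 3 = 8.
Ballots ranking H above E: 12 − 8 = 4.
E wins the head-to-head 8–4.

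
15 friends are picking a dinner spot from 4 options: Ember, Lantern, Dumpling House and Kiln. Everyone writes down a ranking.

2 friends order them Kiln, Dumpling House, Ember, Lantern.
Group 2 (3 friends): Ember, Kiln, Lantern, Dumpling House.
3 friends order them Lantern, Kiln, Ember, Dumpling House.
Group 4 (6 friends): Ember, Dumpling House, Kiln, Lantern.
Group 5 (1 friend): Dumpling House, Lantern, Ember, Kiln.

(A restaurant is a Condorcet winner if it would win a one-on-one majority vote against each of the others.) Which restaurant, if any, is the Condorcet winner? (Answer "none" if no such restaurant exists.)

Pairwise majorities:
Ember–Lantern: Ember 11–4.
Ember–Dumpling House: Ember 12–3.
Ember vs Kiln: Ember, 10–5.
Lantern vs Dumpling House: Dumpling House, 9–6.
Lantern vs Kiln: Kiln, 11–4.
Dumpling House vs Kiln: Kiln, 8–7.
Ember wins every pairwise contest, so Ember is the Condorcet winner.

Ember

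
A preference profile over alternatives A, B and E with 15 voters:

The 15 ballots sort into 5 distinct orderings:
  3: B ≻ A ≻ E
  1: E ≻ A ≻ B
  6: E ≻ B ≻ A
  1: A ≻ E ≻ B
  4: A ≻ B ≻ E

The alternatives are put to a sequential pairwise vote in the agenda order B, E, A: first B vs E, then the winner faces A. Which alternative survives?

A

Round 1: B vs E — 7–8, E advances.
Round 2: E vs A — 7–8, A advances.
A survives the agenda.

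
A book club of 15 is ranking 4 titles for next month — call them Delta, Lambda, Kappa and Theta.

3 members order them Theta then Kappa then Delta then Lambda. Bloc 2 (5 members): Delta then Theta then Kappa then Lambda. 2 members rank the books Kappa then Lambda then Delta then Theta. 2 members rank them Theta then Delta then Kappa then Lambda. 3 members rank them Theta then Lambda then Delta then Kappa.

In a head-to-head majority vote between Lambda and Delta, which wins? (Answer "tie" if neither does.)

Delta

Ballots ranking Lambda above Delta: 2 + 3 = 5.
Ballots ranking Delta above Lambda: 15 − 5 = 10.
Delta wins the head-to-head 10–5.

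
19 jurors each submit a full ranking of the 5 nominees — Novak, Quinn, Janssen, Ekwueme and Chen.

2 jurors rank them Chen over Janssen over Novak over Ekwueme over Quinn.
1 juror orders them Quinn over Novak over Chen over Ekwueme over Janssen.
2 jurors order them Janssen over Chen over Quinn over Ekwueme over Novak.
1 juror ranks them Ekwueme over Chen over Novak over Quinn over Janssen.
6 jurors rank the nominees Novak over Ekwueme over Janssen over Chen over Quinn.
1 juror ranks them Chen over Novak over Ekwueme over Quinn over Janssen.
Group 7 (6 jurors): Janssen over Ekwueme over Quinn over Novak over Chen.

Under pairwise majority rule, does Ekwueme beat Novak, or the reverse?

Ballots ranking Ekwueme above Novak: 2 + 1 + 6 = 9.
Ballots ranking Novak above Ekwueme: 19 − 9 = 10.
Novak wins the head-to-head 10–9.

Novak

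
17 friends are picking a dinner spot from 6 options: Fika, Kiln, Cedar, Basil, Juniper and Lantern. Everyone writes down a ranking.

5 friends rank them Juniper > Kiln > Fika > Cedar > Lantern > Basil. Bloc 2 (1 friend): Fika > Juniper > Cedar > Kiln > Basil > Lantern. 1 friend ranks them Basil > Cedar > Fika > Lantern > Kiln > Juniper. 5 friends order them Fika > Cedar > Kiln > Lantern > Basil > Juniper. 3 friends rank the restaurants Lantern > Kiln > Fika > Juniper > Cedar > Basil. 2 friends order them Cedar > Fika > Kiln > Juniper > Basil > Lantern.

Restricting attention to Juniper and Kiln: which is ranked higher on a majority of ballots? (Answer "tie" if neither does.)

Kiln

Ballots ranking Juniper above Kiln: 5 + 1 = 6.
Ballots ranking Kiln above Juniper: 17 − 6 = 11.
Kiln wins the head-to-head 11–6.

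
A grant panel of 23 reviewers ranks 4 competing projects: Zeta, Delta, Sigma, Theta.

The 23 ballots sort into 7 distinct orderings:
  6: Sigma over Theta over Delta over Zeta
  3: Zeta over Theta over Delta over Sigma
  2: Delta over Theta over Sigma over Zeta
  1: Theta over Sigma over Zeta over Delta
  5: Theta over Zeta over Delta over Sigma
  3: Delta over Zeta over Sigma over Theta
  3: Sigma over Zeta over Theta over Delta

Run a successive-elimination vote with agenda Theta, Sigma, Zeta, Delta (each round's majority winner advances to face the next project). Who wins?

Delta

Round 1: Theta vs Sigma — 11–12, Sigma advances.
Round 2: Sigma vs Zeta — 12–11, Sigma advances.
Round 3: Sigma vs Delta — 10–13, Delta advances.
The agenda winner is Delta.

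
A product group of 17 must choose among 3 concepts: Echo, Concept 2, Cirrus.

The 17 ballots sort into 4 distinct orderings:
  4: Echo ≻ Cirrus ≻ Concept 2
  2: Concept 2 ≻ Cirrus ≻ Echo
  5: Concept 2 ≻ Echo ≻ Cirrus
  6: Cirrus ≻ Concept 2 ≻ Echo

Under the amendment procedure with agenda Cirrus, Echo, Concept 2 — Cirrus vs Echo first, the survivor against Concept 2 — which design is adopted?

Concept 2

Round 1: Cirrus vs Echo — 8–9, Echo advances.
Round 2: Echo vs Concept 2 — 4–13, Concept 2 advances.
Concept 2 survives the agenda.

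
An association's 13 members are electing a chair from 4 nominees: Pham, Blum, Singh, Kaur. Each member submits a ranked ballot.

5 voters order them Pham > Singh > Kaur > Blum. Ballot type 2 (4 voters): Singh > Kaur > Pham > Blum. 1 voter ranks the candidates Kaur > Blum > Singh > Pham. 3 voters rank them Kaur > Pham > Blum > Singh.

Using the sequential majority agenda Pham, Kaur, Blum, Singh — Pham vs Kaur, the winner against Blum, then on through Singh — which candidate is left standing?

Singh

Round 1: Pham vs Kaur — 5–8, Kaur advances.
Round 2: Kaur vs Blum — 13–0, Kaur advances.
Round 3: Kaur vs Singh — 4–9, Singh advances.
The agenda winner is Singh.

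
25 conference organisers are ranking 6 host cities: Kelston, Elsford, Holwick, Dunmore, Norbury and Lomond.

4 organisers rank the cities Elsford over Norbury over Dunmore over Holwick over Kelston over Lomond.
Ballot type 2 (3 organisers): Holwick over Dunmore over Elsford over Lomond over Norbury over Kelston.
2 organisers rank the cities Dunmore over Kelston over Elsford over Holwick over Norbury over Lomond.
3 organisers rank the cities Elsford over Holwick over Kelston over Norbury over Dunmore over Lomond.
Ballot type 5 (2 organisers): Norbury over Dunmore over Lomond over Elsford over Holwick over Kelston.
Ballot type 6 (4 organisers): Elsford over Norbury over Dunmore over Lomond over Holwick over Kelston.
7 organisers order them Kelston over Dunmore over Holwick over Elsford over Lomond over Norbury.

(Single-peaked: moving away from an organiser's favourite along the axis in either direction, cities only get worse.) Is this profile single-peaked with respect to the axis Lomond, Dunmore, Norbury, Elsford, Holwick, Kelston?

Axis positions: Lomond=1, Dunmore=2, Norbury=3, Elsford=4, Holwick=5, Kelston=6.
Ballot type 1 (peak Elsford at position 4): ranking walks positions 4-3-2-5-6-1, expanding outward from the peak — single-peaked.
Ballot type 2: ranking walks positions 5-2-4-1-3-6; Dunmore is ranked above Elsford even though Elsford lies between Dunmore and the peak Holwick on the axis — preferences dip and rise again. Not single-peaked.
Ballot type 3: ranking walks positions 2-6-4-5-3-1; Kelston is ranked above Norbury even though Norbury lies between Kelston and the peak Dunmore on the axis — preferences dip and rise again. Not single-peaked.
Ballot type 4 (peak Elsford at position 4): ranking walks positions 4-5-6-3-2-1, expanding outward from the peak — single-peaked.
Ballot type 5 (peak Norbury at position 3): ranking walks positions 3-2-1-4-5-6, expanding outward from the peak — single-peaked.
Ballot type 6 (peak Elsford at position 4): ranking walks positions 4-3-2-1-5-6, expanding outward from the peak — single-peaked.
Ballot type 7: ranking walks positions 6-2-5-4-1-3; Dunmore is ranked above Holwick even though Holwick lies between Dunmore and the peak Kelston on the axis — preferences dip and rise again. Not single-peaked.
Ballot type 2 violates single-peakedness, so the profile is not single-peaked on this axis.

no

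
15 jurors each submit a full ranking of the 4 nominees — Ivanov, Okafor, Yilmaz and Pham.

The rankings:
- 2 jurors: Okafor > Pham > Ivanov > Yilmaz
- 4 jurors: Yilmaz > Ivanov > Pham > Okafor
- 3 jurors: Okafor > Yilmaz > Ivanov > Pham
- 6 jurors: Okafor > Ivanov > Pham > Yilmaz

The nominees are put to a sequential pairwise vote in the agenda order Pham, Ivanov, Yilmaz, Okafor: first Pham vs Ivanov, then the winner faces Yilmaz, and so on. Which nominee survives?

Okafor

Round 1: Pham vs Ivanov — 2–13, Ivanov advances.
Round 2: Ivanov vs Yilmaz — 8–7, Ivanov advances.
Round 3: Ivanov vs Okafor — 4–11, Okafor advances.
Okafor survives the agenda.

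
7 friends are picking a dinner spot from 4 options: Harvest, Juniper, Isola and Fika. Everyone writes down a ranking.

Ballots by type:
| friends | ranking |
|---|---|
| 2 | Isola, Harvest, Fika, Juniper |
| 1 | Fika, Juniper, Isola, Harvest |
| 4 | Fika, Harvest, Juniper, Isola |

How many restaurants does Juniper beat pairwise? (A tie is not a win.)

1

Juniper against each rival (7 friends):
Juniper vs Harvest: Harvest wins 6–1.
Juniper vs Isola: Juniper is ranked higher on 1+4 = 5 ballots, Isola on 2. Juniper wins 5–2.
Juniper–Fika: Fika 7–0.
Juniper beats Isola; loses to Harvest, Fika — 1 pairwise win.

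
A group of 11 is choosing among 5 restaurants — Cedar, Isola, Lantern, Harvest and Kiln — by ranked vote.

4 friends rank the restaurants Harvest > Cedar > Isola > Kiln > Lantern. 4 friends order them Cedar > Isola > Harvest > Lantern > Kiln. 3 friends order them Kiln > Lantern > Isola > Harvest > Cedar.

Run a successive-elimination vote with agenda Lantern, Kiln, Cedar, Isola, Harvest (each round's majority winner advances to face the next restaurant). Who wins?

Harvest

Round 1: Lantern vs Kiln — 4–7, Kiln advances.
Round 2: Kiln vs Cedar — 3–8, Cedar advances.
Round 3: Cedar vs Isola — 8–3, Cedar advances.
Round 4: Cedar vs Harvest — 4–7, Harvest advances.
Harvest survives the agenda.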